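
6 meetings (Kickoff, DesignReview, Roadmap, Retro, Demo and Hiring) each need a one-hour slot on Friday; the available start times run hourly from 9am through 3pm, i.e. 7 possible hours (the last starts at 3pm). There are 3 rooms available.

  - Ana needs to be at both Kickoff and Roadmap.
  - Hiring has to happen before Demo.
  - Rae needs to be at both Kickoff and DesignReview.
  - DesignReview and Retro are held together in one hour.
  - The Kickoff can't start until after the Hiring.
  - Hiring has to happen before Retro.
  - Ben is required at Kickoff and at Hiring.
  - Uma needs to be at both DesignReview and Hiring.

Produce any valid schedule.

DesignReview in 11am, Retro in 11am, Roadmap in 9am, Demo in 10am, Kickoff in 10am, Hiring in 9am

Checking: Hiring(9am) before Retro(11am); Hiring(9am) before Demo(10am); Hiring(9am) before Kickoff(10am); Kickoff(10am) != Roadmap(9am); Kickoff(10am) != Hiring(9am); DesignReview(11am) != Hiring(9am); Kickoff(10am) != DesignReview(11am); DesignReview = Retro = 11am; max 2 per hour (cap 3).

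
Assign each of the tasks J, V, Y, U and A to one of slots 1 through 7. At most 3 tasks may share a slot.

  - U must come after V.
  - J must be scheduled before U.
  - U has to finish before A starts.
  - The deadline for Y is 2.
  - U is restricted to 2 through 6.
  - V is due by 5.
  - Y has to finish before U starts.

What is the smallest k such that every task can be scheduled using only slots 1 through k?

The precedence chain requires at least 3 distinct slots.
With at most 3 per slot and 5 tasks, at least 2 slots are needed.
3 works (last occupied slot: 3): for example A in 3, U in 2, Y in 1, J in 1, V in 1.

3 slots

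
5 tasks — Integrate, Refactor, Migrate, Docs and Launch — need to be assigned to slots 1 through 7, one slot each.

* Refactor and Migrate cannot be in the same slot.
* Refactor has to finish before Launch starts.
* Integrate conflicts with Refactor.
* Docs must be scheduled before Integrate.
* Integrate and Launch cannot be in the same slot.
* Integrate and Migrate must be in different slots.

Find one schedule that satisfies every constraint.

Integrate -> 2; Refactor -> 1; Migrate -> 3; Docs -> 1; Launch -> 3

Checking: Docs(1) before Integrate(2); Refactor(1) before Launch(3); Integrate(2) != Launch(3); Refactor(1) != Migrate(3); Integrate(2) != Migrate(3); Integrate(2) != Refactor(1).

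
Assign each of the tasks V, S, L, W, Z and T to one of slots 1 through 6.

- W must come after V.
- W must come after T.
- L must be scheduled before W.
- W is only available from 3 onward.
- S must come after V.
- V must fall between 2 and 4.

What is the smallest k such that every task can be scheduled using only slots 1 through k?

3

The precedence chain requires at least 2 distinct slots.
W can't be placed before 3, so the schedule must run through at least slot 3.
3 works (last occupied slot: 3): for example V in 2, Z in 1, S in 3, W in 3, L in 1, T in 1.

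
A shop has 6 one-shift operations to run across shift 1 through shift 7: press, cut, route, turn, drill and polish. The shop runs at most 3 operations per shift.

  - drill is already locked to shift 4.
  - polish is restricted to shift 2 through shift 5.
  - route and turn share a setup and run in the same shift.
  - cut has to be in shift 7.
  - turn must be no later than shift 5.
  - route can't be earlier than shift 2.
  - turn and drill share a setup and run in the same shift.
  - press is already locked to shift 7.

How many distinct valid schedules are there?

Enumerating: route in shift 4, press in shift 7, cut in shift 7, polish in shift 2, drill in shift 4, turn in shift 4 | press=shift 7, polish=shift 3, drill=shift 4, turn=shift 4, cut=shift 7, route=shift 4 | drill -> shift 4; route -> shift 4; turn -> shift 4; press -> shift 7; cut -> shift 7; polish -> shift 5.

3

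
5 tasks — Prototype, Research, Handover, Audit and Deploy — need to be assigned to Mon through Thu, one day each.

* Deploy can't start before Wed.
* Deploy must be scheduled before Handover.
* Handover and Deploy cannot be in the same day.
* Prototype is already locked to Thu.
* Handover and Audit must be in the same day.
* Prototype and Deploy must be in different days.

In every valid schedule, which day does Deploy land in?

Wed

Deploy's window is Wed–Thu.
Prototype is fixed at Thu, and Deploy can't share a day with Prototype.
So Deploy must be Wed.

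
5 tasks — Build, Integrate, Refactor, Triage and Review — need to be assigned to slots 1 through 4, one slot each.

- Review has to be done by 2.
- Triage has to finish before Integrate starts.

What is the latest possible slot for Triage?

3

Downstream work caps Triage at 3.
Triage at 3 is achievable: Review=1, Integrate=4, Triage=3, Refactor=1, Build=1.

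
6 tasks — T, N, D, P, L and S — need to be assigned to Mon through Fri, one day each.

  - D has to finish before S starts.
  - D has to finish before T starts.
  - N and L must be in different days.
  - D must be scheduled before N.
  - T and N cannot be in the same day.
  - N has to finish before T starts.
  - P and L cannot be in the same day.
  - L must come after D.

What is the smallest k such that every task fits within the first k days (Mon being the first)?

The precedence chain requires at least 3 distinct days.
3 works (last occupied day: Wed): for example T -> Wed, D -> Mon, L -> Wed, P -> Mon, N -> Tue, S -> Tue.

3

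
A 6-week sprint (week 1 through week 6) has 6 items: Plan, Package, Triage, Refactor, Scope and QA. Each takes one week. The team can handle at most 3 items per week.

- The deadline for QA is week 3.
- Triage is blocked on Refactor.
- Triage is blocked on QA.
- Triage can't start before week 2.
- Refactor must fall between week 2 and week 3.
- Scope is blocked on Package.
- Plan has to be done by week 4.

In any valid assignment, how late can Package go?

week 5

Downstream work caps Package at week 5.
Package at week 5 is achievable: Plan in week 1; Scope in week 6; Triage in week 3; QA in week 1; Refactor in week 2; Package in week 5.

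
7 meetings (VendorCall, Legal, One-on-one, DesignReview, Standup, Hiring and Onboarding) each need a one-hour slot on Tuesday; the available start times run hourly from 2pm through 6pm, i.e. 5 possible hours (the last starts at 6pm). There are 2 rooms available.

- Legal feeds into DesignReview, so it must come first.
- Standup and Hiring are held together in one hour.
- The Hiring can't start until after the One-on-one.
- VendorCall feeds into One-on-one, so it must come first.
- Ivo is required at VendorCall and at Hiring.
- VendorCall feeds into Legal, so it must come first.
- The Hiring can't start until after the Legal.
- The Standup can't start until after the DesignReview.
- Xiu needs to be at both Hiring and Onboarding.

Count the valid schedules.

Splitting on VendorCall: it can be 2pm (36), 3pm (6). Listing each branch's schedules as (Legal, One-on-one, DesignReview, Standup, Hiring, Onboarding):
VendorCall=2pm: (3pm,3pm,4pm,5pm,5pm,2pm) (3pm,3pm,4pm,5pm,5pm,4pm) (3pm,3pm,4pm,5pm,5pm,6pm) (3pm,3pm,4pm,6pm,6pm,2pm) (3pm,3pm,4pm,6pm,6pm,4pm) (3pm,3pm,4pm,6pm,6pm,5pm) (3pm,3pm,5pm,6pm,6pm,2pm) (3pm,3pm,5pm,6pm,6pm,4pm) (3pm,3pm,5pm,6pm,6pm,5pm) (3pm,4pm,4pm,5pm,5pm,2pm) (3pm,4pm,4pm,5pm,5pm,3pm) (3pm,4pm,4pm,5pm,5pm,6pm) (3pm,4pm,4pm,6pm,6pm,2pm) (3pm,4pm,4pm,6pm,6pm,3pm) (3pm,4pm,4pm,6pm,6pm,5pm) (3pm,4pm,5pm,6pm,6pm,2pm) (3pm,4pm,5pm,6pm,6pm,3pm) (3pm,4pm,5pm,6pm,6pm,4pm) (3pm,4pm,5pm,6pm,6pm,5pm) (3pm,5pm,4pm,6pm,6pm,2pm) (3pm,5pm,4pm,6pm,6pm,3pm) (3pm,5pm,4pm,6pm,6pm,4pm) (3pm,5pm,4pm,6pm,6pm,5pm) (3pm,5pm,5pm,6pm,6pm,2pm) (3pm,5pm,5pm,6pm,6pm,3pm) (3pm,5pm,5pm,6pm,6pm,4pm) (4pm,3pm,5pm,6pm,6pm,2pm) (4pm,3pm,5pm,6pm,6pm,3pm) (4pm,3pm,5pm,6pm,6pm,4pm) (4pm,3pm,5pm,6pm,6pm,5pm) (4pm,4pm,5pm,6pm,6pm,2pm) (4pm,4pm,5pm,6pm,6pm,3pm) (4pm,4pm,5pm,6pm,6pm,5pm) (4pm,5pm,5pm,6pm,6pm,2pm) (4pm,5pm,5pm,6pm,6pm,3pm) (4pm,5pm,5pm,6pm,6pm,4pm) — 36.
VendorCall=3pm: (4pm,4pm,5pm,6pm,6pm,2pm) (4pm,4pm,5pm,6pm,6pm,3pm) (4pm,4pm,5pm,6pm,6pm,5pm) (4pm,5pm,5pm,6pm,6pm,2pm) (4pm,5pm,5pm,6pm,6pm,3pm) (4pm,5pm,5pm,6pm,6pm,4pm) — 6.
Summing: 36 + 6 = 42.

42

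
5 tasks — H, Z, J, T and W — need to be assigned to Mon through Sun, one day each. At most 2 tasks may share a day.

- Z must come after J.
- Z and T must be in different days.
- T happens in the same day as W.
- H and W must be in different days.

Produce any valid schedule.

W in Wed, J in Mon, Z in Tue, T in Wed, H in Mon

Checking: J(Mon) before Z(Tue); Z(Tue) != T(Wed); H(Mon) != W(Wed); T = W = Wed; max 2 per day (cap 2).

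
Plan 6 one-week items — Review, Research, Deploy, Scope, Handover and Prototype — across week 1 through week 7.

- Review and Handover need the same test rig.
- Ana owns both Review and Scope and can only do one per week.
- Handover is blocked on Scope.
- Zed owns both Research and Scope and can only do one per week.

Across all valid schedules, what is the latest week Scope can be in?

Downstream work caps Scope at week 6.
Scope at week 6 is achievable: Handover=week 7, Scope=week 6, Review=week 1, Prototype=week 1, Deploy=week 1, Research=week 1.

week 6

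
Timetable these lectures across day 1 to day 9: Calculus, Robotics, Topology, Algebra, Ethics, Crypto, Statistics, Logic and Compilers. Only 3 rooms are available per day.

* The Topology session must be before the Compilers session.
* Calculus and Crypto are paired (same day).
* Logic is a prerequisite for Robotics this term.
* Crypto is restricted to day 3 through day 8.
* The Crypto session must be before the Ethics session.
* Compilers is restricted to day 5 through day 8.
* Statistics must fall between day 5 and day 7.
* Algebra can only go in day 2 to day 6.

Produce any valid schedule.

Topology=day 1; Compilers=day 5; Logic=day 1; Calculus=day 3; Ethics=day 4; Crypto=day 3; Statistics=day 5; Robotics=day 2; Algebra=day 2

Checking: Crypto(day 3) before Ethics(day 4); Topology(day 1) before Compilers(day 5); Logic(day 1) before Robotics(day 2); Calculus = Crypto = day 3; Statistics=day 5 in [day 5,day 7]; Crypto=day 3 in [day 3,day 8]; Algebra=day 2 in [day 2,day 6]; Compilers=day 5 in [day 5,day 8]; max 2 per day (cap 3).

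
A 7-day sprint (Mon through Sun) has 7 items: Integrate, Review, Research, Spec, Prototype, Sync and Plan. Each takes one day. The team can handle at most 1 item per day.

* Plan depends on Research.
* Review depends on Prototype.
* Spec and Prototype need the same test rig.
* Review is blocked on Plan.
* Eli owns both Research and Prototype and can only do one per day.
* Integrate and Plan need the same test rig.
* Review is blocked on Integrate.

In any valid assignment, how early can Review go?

Precedence pushes Review to at least Wed.
Review at Fri is achievable: Spec=Sat, Review=Fri, Integrate=Wed, Research=Mon, Prototype=Thu, Plan=Tue, Sync=Sun.
Nothing earlier works — the conflict and capacity constraints rule out every day before Fri.

Fri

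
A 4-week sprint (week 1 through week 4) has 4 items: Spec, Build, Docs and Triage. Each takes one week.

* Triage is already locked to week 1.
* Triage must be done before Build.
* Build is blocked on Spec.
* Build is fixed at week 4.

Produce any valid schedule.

Triage=week 1; Build=week 4; Docs=week 1; Spec=week 1

Checking: Spec(week 1) before Build(week 4); Triage(week 1) before Build(week 4); Triage=week 1 in [week 1,week 1]; Build=week 4 in [week 4,week 4].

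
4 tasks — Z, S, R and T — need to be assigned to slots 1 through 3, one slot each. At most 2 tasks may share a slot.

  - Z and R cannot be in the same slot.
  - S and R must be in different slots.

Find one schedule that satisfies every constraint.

T=2, R=2, Z=1, S=1

Checking: S(1) != R(2); Z(1) != R(2); max 2 per slot (cap 2).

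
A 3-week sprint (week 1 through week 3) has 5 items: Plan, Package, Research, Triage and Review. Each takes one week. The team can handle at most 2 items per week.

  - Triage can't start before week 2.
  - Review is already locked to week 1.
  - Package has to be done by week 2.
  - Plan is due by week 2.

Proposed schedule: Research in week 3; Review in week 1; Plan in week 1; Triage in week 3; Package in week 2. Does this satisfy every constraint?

The team can handle at most 2 items per week — holds.
Plan is due by week 2 — holds.
Review is already locked to week 1 — holds.
Triage can't start before week 2 — holds.
Package has to be done by week 2 — holds.

Valid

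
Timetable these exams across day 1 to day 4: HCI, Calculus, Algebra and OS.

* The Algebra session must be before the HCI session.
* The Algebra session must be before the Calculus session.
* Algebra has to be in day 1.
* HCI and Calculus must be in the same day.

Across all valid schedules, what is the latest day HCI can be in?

day 4

Precedence pushes HCI to at least day 2.
HCI at day 4 is achievable: OS in day 1, Calculus in day 4, HCI in day 4, Algebra in day 1.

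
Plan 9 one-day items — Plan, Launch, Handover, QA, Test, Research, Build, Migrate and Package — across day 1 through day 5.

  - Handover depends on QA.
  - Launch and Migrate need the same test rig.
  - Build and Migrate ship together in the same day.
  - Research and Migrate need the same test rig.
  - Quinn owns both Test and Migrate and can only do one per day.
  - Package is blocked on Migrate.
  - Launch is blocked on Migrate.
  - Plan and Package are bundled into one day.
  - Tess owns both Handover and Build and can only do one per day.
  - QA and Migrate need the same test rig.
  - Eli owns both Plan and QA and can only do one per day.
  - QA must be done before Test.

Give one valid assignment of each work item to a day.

Plan -> day 3; Launch -> day 3; Package -> day 3; Build -> day 2; Migrate -> day 2; Research -> day 1; Handover -> day 3; QA -> day 1; Test -> day 3

Checking: QA(day 1) before Test(day 3); Migrate(day 2) before Package(day 3); QA(day 1) before Handover(day 3); Migrate(day 2) before Launch(day 3); Launch(day 3) != Migrate(day 2); Handover(day 3) != Build(day 2); Test(day 3) != Migrate(day 2); QA(day 1) != Migrate(day 2); Research(day 1) != Migrate(day 2); Plan(day 3) != QA(day 1); Plan = Package = day 3; Build = Migrate = day 2.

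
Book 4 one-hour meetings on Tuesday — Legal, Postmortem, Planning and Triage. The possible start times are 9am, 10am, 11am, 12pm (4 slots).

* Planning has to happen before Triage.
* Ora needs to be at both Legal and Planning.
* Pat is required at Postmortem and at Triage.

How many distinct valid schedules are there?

54

Splitting on Legal: it can be 9am (9), 10am (12), 11am (15), 12pm (18). Listing each branch's schedules as (Postmortem, Planning, Triage):
Legal=9am: (9am,10am,11am) (9am,10am,12pm) (9am,11am,12pm) (10am,10am,11am) (10am,10am,12pm) (10am,11am,12pm) (11am,10am,12pm) (11am,11am,12pm) (12pm,10am,11am) — 9.
Legal=10am: (9am,9am,10am) (9am,9am,11am) (9am,9am,12pm) (9am,11am,12pm) (10am,9am,11am) (10am,9am,12pm) (10am,11am,12pm) (11am,9am,10am) (11am,9am,12pm) (11am,11am,12pm) (12pm,9am,10am) (12pm,9am,11am) — 12.
Legal=11am: (9am,9am,10am) (9am,9am,11am) (9am,9am,12pm) (9am,10am,11am) (9am,10am,12pm) (10am,9am,11am) (10am,9am,12pm) (10am,10am,11am) (10am,10am,12pm) (11am,9am,10am) (11am,9am,12pm) (11am,10am,12pm) (12pm,9am,10am) (12pm,9am,11am) (12pm,10am,11am) — 15.
Legal=12pm: (9am,9am,10am) (9am,9am,11am) (9am,9am,12pm) (9am,10am,11am) (9am,10am,12pm) (9am,11am,12pm) (10am,9am,11am) (10am,9am,12pm) (10am,10am,11am) (10am,10am,12pm) (10am,11am,12pm) (11am,9am,10am) (11am,9am,12pm) (11am,10am,12pm) (11am,11am,12pm) (12pm,9am,10am) (12pm,9am,11am) (12pm,10am,11am) — 18.
Summing: 9 + 12 + 15 + 18 = 54.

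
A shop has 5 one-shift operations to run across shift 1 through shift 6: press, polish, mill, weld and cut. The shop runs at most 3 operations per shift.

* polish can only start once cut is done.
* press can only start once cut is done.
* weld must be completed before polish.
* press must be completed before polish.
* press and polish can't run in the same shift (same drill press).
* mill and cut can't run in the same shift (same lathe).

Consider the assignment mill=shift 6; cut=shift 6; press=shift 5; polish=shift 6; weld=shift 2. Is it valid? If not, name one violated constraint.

Invalid. mill and cut can't run in the same shift (same lathe).

press can only start once cut is done — violated.
polish can only start once cut is done — violated.
press and polish can't run in the same shift (same drill press) — holds.
mill and cut can't run in the same shift (same lathe) — violated.
weld must be completed before polish — holds.
The shop runs at most 3 operations per shift — holds.
press must be completed before polish — holds.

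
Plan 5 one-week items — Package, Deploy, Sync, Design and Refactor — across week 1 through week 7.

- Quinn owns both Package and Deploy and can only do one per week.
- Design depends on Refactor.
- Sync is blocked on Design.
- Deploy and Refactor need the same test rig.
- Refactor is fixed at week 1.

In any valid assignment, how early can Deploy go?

week 2

Deploy at week 2 is achievable: Refactor in week 1, Deploy in week 2, Sync in week 3, Package in week 1, Design in week 2.
Nothing earlier works — the conflict constraints rule out every week before week 2.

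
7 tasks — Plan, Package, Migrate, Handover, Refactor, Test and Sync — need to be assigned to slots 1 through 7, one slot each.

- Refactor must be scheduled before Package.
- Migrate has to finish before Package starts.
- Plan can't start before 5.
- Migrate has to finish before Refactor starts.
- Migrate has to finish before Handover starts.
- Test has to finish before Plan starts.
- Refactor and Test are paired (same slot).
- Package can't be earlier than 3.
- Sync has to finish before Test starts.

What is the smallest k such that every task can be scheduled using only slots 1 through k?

The precedence chain requires at least 3 distinct slots.
Plan can't be placed before 5, so the schedule must run through at least slot 5.
5 works (last occupied slot: 5): for example Test in 2, Package in 3, Refactor in 2, Sync in 1, Handover in 2, Plan in 5, Migrate in 1.

5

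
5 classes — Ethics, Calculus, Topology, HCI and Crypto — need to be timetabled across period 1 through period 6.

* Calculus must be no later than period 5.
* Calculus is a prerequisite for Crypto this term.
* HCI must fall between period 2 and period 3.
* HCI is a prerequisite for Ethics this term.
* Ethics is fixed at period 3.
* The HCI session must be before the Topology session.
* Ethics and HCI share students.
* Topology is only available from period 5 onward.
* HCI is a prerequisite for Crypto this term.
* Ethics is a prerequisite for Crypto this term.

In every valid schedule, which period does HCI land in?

HCI's window is period 2–period 3.
Ethics is fixed at period 3, and HCI can't share a period with Ethics.
So HCI must be period 2.

period 2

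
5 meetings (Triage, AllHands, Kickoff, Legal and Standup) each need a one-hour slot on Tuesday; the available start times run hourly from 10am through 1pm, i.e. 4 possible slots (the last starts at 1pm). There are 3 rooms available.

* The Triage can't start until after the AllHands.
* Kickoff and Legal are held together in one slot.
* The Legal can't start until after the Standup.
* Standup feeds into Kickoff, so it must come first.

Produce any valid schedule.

Triage=11am; Standup=10am; Kickoff=11am; Legal=11am; AllHands=10am

Checking: Standup(10am) before Kickoff(11am); AllHands(10am) before Triage(11am); Standup(10am) before Legal(11am); Kickoff = Legal = 11am; max 3 per slot (cap 3).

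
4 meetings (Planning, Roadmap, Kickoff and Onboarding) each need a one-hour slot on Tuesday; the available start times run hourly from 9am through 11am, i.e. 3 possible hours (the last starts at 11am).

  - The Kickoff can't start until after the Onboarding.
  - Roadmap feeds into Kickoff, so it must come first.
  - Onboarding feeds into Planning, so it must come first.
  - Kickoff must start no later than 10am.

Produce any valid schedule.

Onboarding in 9am, Roadmap in 9am, Planning in 10am, Kickoff in 10am

Checking: Onboarding(9am) before Kickoff(10am); Onboarding(9am) before Planning(10am); Roadmap(9am) before Kickoff(10am); Kickoff=10am in [9am,10am].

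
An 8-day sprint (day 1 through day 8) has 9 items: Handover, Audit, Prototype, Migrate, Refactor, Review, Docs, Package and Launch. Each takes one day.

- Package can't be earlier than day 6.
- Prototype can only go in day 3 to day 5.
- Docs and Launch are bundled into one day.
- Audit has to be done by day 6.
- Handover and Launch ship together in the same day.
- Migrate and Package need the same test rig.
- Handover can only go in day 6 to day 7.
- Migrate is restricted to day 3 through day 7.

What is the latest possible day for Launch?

Launch must be in the same day as Handover, which can't be before day 6, so Launch is at least day 6; Launch must be in the same day as Handover, which can't be after day 7, so Launch is at most day 7.
Launch at day 7 is achievable: Docs=day 7; Prototype=day 3; Migrate=day 3; Audit=day 1; Package=day 6; Review=day 1; Handover=day 7; Launch=day 7; Refactor=day 1.

day 7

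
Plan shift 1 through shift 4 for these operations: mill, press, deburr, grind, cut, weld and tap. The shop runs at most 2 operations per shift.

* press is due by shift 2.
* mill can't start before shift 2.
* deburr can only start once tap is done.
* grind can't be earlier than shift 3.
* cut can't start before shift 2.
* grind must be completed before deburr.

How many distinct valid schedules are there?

46

Splitting on mill: it can be shift 2 (19), shift 3 (12), shift 4 (15). Listing each branch's schedules as (press, deburr, grind, cut, weld, tap) by shift number:
mill=shift 2: (1,4,3,2,1,3) (1,4,3,2,3,1) (1,4,3,2,4,1) (1,4,3,2,4,3) (1,4,3,3,1,2) (1,4,3,3,2,1) (1,4,3,3,4,1) (1,4,3,3,4,2) (1,4,3,4,1,2) (1,4,3,4,1,3) (1,4,3,4,2,1) (1,4,3,4,2,3) (1,4,3,4,3,1) (1,4,3,4,3,2) (2,4,3,3,1,1) (2,4,3,3,4,1) (2,4,3,4,1,1) (2,4,3,4,1,3) (2,4,3,4,3,1) — 19.
mill=shift 3: (1,4,3,2,1,2) (1,4,3,2,2,1) (1,4,3,2,4,1) (1,4,3,2,4,2) (1,4,3,4,1,2) (1,4,3,4,2,1) (1,4,3,4,2,2) (2,4,3,2,1,1) (2,4,3,2,4,1) (2,4,3,4,1,1) (2,4,3,4,1,2) (2,4,3,4,2,1) — 12.
mill=shift 4: (1,4,3,2,1,2) (1,4,3,2,1,3) (1,4,3,2,2,1) (1,4,3,2,2,3) (1,4,3,2,3,1) (1,4,3,2,3,2) (1,4,3,3,1,2) (1,4,3,3,2,1) (1,4,3,3,2,2) (2,4,3,2,1,1) (2,4,3,2,1,3) (2,4,3,2,3,1) (2,4,3,3,1,1) (2,4,3,3,1,2) (2,4,3,3,2,1) — 15.
Summing: 19 + 12 + 15 = 46.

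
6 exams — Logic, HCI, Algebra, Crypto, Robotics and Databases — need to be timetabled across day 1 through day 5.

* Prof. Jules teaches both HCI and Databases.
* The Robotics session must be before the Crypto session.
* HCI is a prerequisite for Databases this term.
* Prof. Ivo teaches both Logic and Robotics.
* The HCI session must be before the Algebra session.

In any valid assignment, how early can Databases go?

Precedence pushes Databases to at least day 2.
Databases at day 2 is achievable: Robotics -> day 1, HCI -> day 1, Logic -> day 2, Algebra -> day 2, Crypto -> day 2, Databases -> day 2.

day 2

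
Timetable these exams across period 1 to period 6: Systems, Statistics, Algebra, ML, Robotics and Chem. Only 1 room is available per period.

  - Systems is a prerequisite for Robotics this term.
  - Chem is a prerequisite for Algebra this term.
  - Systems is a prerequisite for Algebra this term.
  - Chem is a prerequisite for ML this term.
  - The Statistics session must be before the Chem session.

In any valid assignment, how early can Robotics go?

period 2

Precedence pushes Robotics to at least period 2.
Robotics at period 2 is achievable: Algebra in period 5, Robotics in period 2, Systems in period 1, Statistics in period 3, ML in period 6, Chem in period 4.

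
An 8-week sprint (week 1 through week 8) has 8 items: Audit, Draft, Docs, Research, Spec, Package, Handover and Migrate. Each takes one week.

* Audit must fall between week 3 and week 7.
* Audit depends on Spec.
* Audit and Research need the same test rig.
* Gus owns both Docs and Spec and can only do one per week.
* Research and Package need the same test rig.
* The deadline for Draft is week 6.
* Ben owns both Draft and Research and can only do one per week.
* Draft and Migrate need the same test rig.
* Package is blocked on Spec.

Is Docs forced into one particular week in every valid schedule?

Docs can be week 1 (e.g. Draft in week 1; Package in week 3; Spec in week 2; Docs in week 1; Research in week 2; Migrate in week 2; Audit in week 3; Handover in week 1) or week 2 (e.g. Draft -> week 1; Migrate -> week 2; Research -> week 4; Handover -> week 1; Spec -> week 1; Docs -> week 2; Audit -> week 3; Package -> week 2).

No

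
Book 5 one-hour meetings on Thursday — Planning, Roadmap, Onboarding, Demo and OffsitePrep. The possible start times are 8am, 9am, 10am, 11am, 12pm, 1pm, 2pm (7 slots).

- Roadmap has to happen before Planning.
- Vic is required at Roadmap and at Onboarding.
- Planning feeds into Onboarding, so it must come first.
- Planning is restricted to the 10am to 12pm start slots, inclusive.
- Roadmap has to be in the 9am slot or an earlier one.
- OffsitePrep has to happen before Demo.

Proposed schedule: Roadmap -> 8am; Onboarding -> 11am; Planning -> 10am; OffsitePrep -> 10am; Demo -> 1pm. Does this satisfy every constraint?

Planning is restricted to the 10am to 12pm start slots, inclusive — holds.
Vic is required at Roadmap and at Onboarding — holds.
OffsitePrep has to happen before Demo — holds.
Roadmap has to happen before Planning — holds.
Planning feeds into Onboarding, so it must come first — holds.
Roadmap has to be in the 9am slot or an earlier one — holds.

Yes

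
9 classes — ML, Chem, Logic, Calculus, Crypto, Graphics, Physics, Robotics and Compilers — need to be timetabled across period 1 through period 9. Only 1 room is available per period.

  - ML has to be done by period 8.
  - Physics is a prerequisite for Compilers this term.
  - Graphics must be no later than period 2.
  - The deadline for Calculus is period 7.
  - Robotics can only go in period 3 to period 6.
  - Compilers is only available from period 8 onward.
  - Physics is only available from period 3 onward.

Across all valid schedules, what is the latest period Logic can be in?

Logic at period 9 is achievable: ML in period 5; Logic in period 9; Calculus in period 2; Compilers in period 8; Chem in period 6; Robotics in period 3; Physics in period 4; Graphics in period 1; Crypto in period 7.

period 9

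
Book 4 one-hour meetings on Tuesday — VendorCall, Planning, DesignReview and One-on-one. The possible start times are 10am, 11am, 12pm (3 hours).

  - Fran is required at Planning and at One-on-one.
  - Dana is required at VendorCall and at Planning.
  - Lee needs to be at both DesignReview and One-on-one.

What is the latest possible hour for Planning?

12pm

Planning at 12pm is achievable: DesignReview -> 10am; VendorCall -> 10am; One-on-one -> 11am; Planning -> 12pm.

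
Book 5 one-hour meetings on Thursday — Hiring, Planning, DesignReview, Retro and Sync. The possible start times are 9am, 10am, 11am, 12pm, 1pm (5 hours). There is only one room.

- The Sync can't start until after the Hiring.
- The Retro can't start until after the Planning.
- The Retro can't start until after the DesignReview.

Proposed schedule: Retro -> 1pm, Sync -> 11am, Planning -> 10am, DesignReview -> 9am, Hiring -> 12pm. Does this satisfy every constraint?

Invalid. The Sync can't start until after the Hiring.

The Retro can't start until after the DesignReview — holds.
There is only one room — holds.
The Retro can't start until after the Planning — holds.
The Sync can't start until after the Hiring — violated.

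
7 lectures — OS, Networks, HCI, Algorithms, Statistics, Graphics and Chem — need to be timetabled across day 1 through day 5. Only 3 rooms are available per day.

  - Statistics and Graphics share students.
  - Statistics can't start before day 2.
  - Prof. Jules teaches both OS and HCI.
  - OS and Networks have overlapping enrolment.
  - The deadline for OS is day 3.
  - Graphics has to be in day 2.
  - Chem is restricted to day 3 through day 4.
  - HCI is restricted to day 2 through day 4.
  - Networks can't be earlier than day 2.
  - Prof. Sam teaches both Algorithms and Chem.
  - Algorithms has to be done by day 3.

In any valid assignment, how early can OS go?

OS's own window allows nothing later than day 3.
OS at day 1 is achievable: Networks -> day 2, OS -> day 1, Statistics -> day 3, Algorithms -> day 1, Graphics -> day 2, Chem -> day 3, HCI -> day 2.

day 1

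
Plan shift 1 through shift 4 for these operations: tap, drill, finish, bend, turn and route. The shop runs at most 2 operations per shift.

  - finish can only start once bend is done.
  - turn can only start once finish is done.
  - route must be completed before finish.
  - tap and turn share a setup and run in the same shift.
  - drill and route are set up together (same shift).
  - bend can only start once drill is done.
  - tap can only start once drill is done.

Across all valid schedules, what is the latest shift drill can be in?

Downstream work caps drill at shift 1.
drill at shift 1 is achievable: turn=shift 4, drill=shift 1, tap=shift 4, finish=shift 3, bend=shift 2, route=shift 1.

shift 1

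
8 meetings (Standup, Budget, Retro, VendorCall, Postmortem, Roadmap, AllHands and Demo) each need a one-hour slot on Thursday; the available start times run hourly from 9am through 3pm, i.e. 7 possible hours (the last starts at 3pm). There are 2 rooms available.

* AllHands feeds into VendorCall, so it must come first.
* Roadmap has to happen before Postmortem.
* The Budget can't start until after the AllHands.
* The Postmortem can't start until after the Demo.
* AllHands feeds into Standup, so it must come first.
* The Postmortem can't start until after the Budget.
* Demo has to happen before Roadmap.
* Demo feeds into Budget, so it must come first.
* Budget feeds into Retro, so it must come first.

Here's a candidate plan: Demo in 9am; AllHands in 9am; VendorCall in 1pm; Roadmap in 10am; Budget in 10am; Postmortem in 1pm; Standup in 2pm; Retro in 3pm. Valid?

Valid

AllHands feeds into Standup, so it must come first — holds.
The Postmortem can't start until after the Budget — holds.
Demo feeds into Budget, so it must come first — holds.
Roadmap has to happen before Postmortem — holds.
The Postmortem can't start until after the Demo — holds.
The Budget can't start until after the AllHands — holds.
There are 2 rooms available — holds.
AllHands feeds into VendorCall, so it must come first — holds.
Budget feeds into Retro, so it must come first — holds.
Demo has to happen before Roadmap — holds.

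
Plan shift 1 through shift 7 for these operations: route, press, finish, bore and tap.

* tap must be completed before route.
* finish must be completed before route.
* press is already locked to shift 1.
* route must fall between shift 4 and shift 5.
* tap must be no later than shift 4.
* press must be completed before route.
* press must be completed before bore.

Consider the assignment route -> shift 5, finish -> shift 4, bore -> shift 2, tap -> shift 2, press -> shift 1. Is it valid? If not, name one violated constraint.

tap must be no later than shift 4 — holds.
press is already locked to shift 1 — holds.
route must fall between shift 4 and shift 5 — holds.
finish must be completed before route — holds.
tap must be completed before route — holds.
press must be completed before route — holds.
press must be completed before bore — holds.

Valid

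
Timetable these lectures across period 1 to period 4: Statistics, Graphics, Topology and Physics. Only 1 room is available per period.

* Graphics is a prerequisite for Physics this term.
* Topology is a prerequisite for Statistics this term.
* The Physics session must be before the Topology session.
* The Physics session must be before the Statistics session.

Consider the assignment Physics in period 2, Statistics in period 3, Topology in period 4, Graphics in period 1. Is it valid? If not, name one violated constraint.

No — it violates: Topology is a prerequisite for Statistics this term

The Physics session must be before the Statistics session — holds.
Topology is a prerequisite for Statistics this term — violated.
Graphics is a prerequisite for Physics this term — holds.
The Physics session must be before the Topology session — holds.
Only 1 room is available per period — holds.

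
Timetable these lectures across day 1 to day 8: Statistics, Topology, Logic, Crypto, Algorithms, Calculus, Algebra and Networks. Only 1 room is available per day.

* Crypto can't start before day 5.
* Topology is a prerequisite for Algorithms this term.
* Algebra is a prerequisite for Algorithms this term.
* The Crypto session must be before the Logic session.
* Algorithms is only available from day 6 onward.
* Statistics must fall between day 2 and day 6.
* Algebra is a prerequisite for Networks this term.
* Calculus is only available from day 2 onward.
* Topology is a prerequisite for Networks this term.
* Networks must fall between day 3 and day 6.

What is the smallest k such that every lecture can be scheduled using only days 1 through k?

The precedence chain requires at least 2 distinct days.
With at most 1 per day and 8 lectures, at least 8 days are needed.
Algorithms can't be placed before day 6, so the schedule must run through at least day 6.
8 works (last occupied day: day 8): for example Crypto=day 5, Algorithms=day 6, Algebra=day 2, Calculus=day 7, Statistics=day 4, Logic=day 8, Topology=day 1, Networks=day 3.

8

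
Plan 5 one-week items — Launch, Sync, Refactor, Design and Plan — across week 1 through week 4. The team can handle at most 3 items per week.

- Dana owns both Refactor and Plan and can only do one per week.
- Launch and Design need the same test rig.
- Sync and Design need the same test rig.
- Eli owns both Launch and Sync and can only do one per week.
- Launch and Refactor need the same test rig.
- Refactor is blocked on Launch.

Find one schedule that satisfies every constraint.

Refactor in week 2; Launch in week 1; Sync in week 2; Design in week 3; Plan in week 1

Checking: Launch(week 1) before Refactor(week 2); Launch(week 1) != Sync(week 2); Refactor(week 2) != Plan(week 1); Launch(week 1) != Refactor(week 2); Launch(week 1) != Design(week 3); Sync(week 2) != Design(week 3); max 2 per week (cap 3).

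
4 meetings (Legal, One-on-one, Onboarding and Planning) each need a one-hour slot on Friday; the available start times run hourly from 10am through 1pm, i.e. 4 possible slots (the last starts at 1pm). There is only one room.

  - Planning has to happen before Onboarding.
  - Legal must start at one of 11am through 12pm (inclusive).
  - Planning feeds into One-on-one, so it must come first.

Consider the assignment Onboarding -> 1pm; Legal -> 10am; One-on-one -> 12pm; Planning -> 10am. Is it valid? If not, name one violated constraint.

Invalid. Legal must start at one of 11am through 12pm (inclusive).

Planning feeds into One-on-one, so it must come first — holds.
Planning has to happen before Onboarding — holds.
Legal must start at one of 11am through 12pm (inclusive) — violated.
There is only one room — violated.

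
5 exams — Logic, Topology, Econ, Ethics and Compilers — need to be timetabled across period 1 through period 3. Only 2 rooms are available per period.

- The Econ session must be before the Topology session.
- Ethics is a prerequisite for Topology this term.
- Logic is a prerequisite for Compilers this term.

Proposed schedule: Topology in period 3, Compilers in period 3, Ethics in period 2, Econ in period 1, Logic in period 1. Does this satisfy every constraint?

Valid

Logic is a prerequisite for Compilers this term — holds.
Ethics is a prerequisite for Topology this term — holds.
The Econ session must be before the Topology session — holds.
Only 2 rooms are available per period — holds.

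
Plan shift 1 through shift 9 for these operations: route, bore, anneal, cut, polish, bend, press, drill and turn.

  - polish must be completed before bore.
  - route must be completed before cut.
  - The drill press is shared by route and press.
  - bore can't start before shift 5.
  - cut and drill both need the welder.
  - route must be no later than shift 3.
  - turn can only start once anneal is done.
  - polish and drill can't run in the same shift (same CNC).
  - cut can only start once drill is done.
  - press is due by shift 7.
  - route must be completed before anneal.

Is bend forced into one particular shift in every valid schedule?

bend can be shift 1 (e.g. route=shift 1; bend=shift 1; cut=shift 2; polish=shift 2; drill=shift 1; anneal=shift 2; press=shift 2; turn=shift 3; bore=shift 5) or shift 2 (e.g. bend=shift 2, polish=shift 2, cut=shift 2, anneal=shift 2, bore=shift 5, route=shift 1, drill=shift 1, turn=shift 3, press=shift 2).

No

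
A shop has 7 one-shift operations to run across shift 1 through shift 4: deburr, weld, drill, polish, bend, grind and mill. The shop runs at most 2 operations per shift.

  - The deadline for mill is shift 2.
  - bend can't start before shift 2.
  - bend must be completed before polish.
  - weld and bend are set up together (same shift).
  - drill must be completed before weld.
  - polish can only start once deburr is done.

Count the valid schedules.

14

Splitting on deburr: it can be shift 1 (6), shift 2 (6), shift 3 (2). Listing each branch's schedules as (weld, drill, polish, bend, grind, mill) by shift number:
deburr=shift 1: (3,1,4,3,2,2) (3,1,4,3,4,2) (3,2,4,3,1,2) (3,2,4,3,2,1) (3,2,4,3,4,1) (3,2,4,3,4,2) — 6.
deburr=shift 2: (3,1,4,3,1,2) (3,1,4,3,2,1) (3,1,4,3,4,1) (3,1,4,3,4,2) (3,2,4,3,1,1) (3,2,4,3,4,1) — 6.
deburr=shift 3: (2,1,4,2,3,1) (2,1,4,2,4,1) — 2.
Summing: 6 + 6 + 2 = 14.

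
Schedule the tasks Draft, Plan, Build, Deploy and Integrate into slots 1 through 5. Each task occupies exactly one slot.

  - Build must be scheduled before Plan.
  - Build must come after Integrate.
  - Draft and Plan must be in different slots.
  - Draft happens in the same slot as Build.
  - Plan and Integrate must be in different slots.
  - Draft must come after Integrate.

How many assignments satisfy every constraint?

50

Splitting on Draft: it can be 2 (15), 3 (20), 4 (15). Listing each branch's schedules as (Plan, Build, Deploy, Integrate):
Draft=2: (3,2,1,1) (3,2,2,1) (3,2,3,1) (3,2,4,1) (3,2,5,1) (4,2,1,1) (4,2,2,1) (4,2,3,1) (4,2,4,1) (4,2,5,1) (5,2,1,1) (5,2,2,1) (5,2,3,1) (5,2,4,1) (5,2,5,1) — 15.
Draft=3: (4,3,1,1) (4,3,1,2) (4,3,2,1) (4,3,2,2) (4,3,3,1) (4,3,3,2) (4,3,4,1) (4,3,4,2) (4,3,5,1) (4,3,5,2) (5,3,1,1) (5,3,1,2) (5,3,2,1) (5,3,2,2) (5,3,3,1) (5,3,3,2) (5,3,4,1) (5,3,4,2) (5,3,5,1) (5,3,5,2) — 20.
Draft=4: (5,4,1,1) (5,4,1,2) (5,4,1,3) (5,4,2,1) (5,4,2,2) (5,4,2,3) (5,4,3,1) (5,4,3,2) (5,4,3,3) (5,4,4,1) (5,4,4,2) (5,4,4,3) (5,4,5,1) (5,4,5,2) (5,4,5,3) — 15.
Summing: 15 + 20 + 15 = 50.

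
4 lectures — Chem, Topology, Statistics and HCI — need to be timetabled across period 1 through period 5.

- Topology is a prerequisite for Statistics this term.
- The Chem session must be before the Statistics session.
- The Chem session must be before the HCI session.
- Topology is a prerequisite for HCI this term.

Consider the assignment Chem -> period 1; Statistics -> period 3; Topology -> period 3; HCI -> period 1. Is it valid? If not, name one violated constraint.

No. Topology is a prerequisite for HCI this term is not satisfied.

The Chem session must be before the Statistics session — holds.
The Chem session must be before the HCI session — violated.
Topology is a prerequisite for HCI this term — violated.
Topology is a prerequisite for Statistics this term — violated.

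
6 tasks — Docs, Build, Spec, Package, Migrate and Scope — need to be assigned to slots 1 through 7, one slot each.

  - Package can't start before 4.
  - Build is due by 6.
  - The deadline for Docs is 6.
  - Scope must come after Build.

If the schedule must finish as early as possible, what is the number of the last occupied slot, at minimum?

4

The precedence chain requires at least 2 distinct slots.
Package can't be placed before 4, so the schedule must run through at least slot 4.
4 works (last occupied slot: 4): for example Migrate in 1; Spec in 1; Package in 4; Build in 1; Scope in 2; Docs in 1.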